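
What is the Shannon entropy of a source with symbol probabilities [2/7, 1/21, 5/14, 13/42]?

H(X) = -Σ p(x) log₂ p(x)
  -2/7 × log₂(2/7) = 0.5164
  -1/21 × log₂(1/21) = 0.2092
  -5/14 × log₂(5/14) = 0.5305
  -13/42 × log₂(13/42) = 0.5237
H(X) = 1.7797 bits


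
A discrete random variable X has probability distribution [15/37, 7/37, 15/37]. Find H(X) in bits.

H(X) = -Σ p(x) log₂ p(x)
  -15/37 × log₂(15/37) = 0.5281
  -7/37 × log₂(7/37) = 0.4545
  -15/37 × log₂(15/37) = 0.5281
H(X) = 1.5106 bits


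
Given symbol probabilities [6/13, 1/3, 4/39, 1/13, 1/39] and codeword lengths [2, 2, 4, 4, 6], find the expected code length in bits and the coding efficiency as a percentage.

Average length L = Σ p_i × l_i = 2.4615 bits
Entropy H = 1.8003 bits
Efficiency η = H/L × 100% = 73.14%


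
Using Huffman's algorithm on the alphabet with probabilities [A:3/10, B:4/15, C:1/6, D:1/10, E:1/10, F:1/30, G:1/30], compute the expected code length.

Huffman tree construction:
Combine smallest probabilities repeatedly
Resulting codes:
  A: 11 (length 2)
  B: 01 (length 2)
  C: 101 (length 3)
  D: 001 (length 3)
  E: 100 (length 3)
  F: 0000 (length 4)
  G: 0001 (length 4)
Average length = Σ p(s) × length(s) = 2.5000 bits


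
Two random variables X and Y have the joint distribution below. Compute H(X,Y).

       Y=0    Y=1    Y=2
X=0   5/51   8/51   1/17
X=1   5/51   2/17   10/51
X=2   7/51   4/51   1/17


H(X,Y) = -Σ p(x,y) log₂ p(x,y)
  p(0,0)=5/51: -0.0980 × log₂(0.0980) = 0.3285
  p(0,1)=8/51: -0.1569 × log₂(0.1569) = 0.4192
  p(0,2)=1/17: -0.0588 × log₂(0.0588) = 0.2404
  p(1,0)=5/51: -0.0980 × log₂(0.0980) = 0.3285
  p(1,1)=2/17: -0.1176 × log₂(0.1176) = 0.3632
  p(1,2)=10/51: -0.1961 × log₂(0.1961) = 0.4609
  p(2,0)=7/51: -0.1373 × log₂(0.1373) = 0.3932
  p(2,1)=4/51: -0.0784 × log₂(0.0784) = 0.2880
  p(2,2)=1/17: -0.0588 × log₂(0.0588) = 0.2404
H(X,Y) = 3.0624 bits


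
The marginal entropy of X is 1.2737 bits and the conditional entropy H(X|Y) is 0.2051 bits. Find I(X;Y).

I(X;Y) = H(X) - H(X|Y)
I(X;Y) = 1.2737 - 0.2051 = 1.0686 bits


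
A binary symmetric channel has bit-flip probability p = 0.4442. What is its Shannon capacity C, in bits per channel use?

For BSC with error probability p:
C = 1 - H(p) where H(p) is binary entropy
H(0.4442) = -0.4442 × log₂(0.4442) - 0.5558 × log₂(0.5558)
H(p) = 0.9910
C = 1 - 0.9910 = 0.0090 bits/use


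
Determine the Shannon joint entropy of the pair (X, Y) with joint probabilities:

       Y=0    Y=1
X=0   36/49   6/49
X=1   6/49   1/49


H(X,Y) = -Σ p(x,y) log₂ p(x,y)
  p(0,0)=36/49: -0.7347 × log₂(0.7347) = 0.3268
  p(0,1)=6/49: -0.1224 × log₂(0.1224) = 0.3710
  p(1,0)=6/49: -0.1224 × log₂(0.1224) = 0.3710
  p(1,1)=1/49: -0.0204 × log₂(0.0204) = 0.1146
H(X,Y) = 1.1833 bits


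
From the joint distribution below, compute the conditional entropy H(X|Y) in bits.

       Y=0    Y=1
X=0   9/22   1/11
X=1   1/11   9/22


H(X|Y) = Σ_y p(y) H(X|Y=y)
  p(Y=0) = 1/2, H(X|Y=0) = 0.6840
  p(Y=1) = 1/2, H(X|Y=1) = 0.6840
H(X|Y) = 0.5000×0.6840 + 0.5000×0.6840 = 0.6840 bits


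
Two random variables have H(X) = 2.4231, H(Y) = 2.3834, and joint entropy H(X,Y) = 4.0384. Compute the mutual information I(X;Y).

I(X;Y) = H(X) + H(Y) - H(X,Y)
I(X;Y) = 2.4231 + 2.3834 - 4.0384 = 0.7681 bits


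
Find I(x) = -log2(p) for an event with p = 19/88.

Information content I(x) = -log₂(p(x))
I = -log₂(19/88) = -log₂(0.2159)
I = 2.2115 bits


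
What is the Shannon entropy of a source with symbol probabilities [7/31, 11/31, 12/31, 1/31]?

H(X) = -Σ p(x) log₂ p(x)
  -7/31 × log₂(7/31) = 0.4848
  -11/31 × log₂(11/31) = 0.5304
  -12/31 × log₂(12/31) = 0.5300
  -1/31 × log₂(1/31) = 0.1598
H(X) = 1.7050 bits


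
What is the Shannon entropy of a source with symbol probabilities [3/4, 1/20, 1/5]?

H(X) = -Σ p(x) log₂ p(x)
  -3/4 × log₂(3/4) = 0.3113
  -1/20 × log₂(1/20) = 0.2161
  -1/5 × log₂(1/5) = 0.4644
H(X) = 0.9918 bits


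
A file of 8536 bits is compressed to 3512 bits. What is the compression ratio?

Compression ratio = Original / Compressed
= 8536 / 3512 = 2.43:1


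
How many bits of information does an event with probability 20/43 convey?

Information content I(x) = -log₂(p(x))
I = -log₂(20/43) = -log₂(0.4651)
I = 1.1043 bits


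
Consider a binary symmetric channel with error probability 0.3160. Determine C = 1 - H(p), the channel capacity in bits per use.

For BSC with error probability p:
C = 1 - H(p) where H(p) is binary entropy
H(0.3160) = -0.3160 × log₂(0.3160) - 0.6840 × log₂(0.6840)
H(p) = 0.9000
C = 1 - 0.9000 = 0.1000 bits/use


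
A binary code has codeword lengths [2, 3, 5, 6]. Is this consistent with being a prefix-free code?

Kraft inequality: Σ 2^(-l_i) ≤ 1 for prefix-free code
Calculating: 2^(-2) + 2^(-3) + 2^(-5) + 2^(-6)
= 0.25 + 0.125 + 0.03125 + 0.015625
= 0.4219
Since 0.4219 ≤ 1, prefix-free code exists


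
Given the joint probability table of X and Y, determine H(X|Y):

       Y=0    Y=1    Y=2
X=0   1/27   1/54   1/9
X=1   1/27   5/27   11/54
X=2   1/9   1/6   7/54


H(X|Y) = Σ_y p(y) H(X|Y=y)
  p(Y=0) = 5/27, H(X|Y=0) = 1.3710
  p(Y=1) = 10/27, H(X|Y=1) = 1.2345
  p(Y=2) = 4/9, H(X|Y=2) = 1.5343
H(X|Y) = 0.1852×1.3710 + 0.3704×1.2345 + 0.4444×1.5343 = 1.3930 bits


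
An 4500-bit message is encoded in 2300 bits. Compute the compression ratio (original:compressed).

Compression ratio = Original / Compressed
= 4500 / 2300 = 1.96:1


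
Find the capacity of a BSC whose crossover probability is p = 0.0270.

For BSC with error probability p:
C = 1 - H(p) where H(p) is binary entropy
H(0.0270) = -0.0270 × log₂(0.0270) - 0.9730 × log₂(0.9730)
H(p) = 0.1791
C = 1 - 0.1791 = 0.8209 bits/use


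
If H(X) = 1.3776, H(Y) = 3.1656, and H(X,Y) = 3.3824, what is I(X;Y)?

I(X;Y) = H(X) + H(Y) - H(X,Y)
I(X;Y) = 1.3776 + 3.1656 - 3.3824 = 1.1608 bits


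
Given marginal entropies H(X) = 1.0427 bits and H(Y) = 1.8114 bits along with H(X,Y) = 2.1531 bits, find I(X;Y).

I(X;Y) = H(X) + H(Y) - H(X,Y)
I(X;Y) = 1.0427 + 1.8114 - 2.1531 = 0.701 bits


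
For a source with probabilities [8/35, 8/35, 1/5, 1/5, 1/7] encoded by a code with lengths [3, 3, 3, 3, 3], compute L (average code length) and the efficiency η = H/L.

Average length L = Σ p_i × l_i = 3.0000 bits
Entropy H = 2.3032 bits
Efficiency η = H/L × 100% = 76.77%


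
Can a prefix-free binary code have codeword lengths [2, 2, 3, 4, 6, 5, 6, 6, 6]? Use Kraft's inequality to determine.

Kraft inequality: Σ 2^(-l_i) ≤ 1 for prefix-free code
Calculating: 2^(-2) + 2^(-2) + 2^(-3) + 2^(-4) + 2^(-6) + 2^(-5) + 2^(-6) + 2^(-6) + 2^(-6)
= 0.25 + 0.25 + 0.125 + 0.0625 + 0.015625 + 0.03125 + 0.015625 + 0.015625 + 0.015625
= 0.7812
Since 0.7812 ≤ 1, prefix-free code exists


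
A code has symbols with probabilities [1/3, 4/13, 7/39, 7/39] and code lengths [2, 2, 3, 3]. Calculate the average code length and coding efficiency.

Average length L = Σ p_i × l_i = 2.3590 bits
Entropy H = 1.9411 bits
Efficiency η = H/L × 100% = 82.29%


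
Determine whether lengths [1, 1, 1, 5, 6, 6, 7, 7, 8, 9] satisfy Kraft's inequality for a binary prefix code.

Kraft inequality: Σ 2^(-l_i) ≤ 1 for prefix-free code
Calculating: 2^(-1) + 2^(-1) + 2^(-1) + 2^(-5) + 2^(-6) + 2^(-6) + 2^(-7) + 2^(-7) + 2^(-8) + 2^(-9)
= 0.5 + 0.5 + 0.5 + 0.03125 + 0.015625 + 0.015625 + 0.0078125 + 0.0078125 + 0.00390625 + 0.001953125
= 1.5840
Since 1.5840 > 1, prefix-free code does not exist


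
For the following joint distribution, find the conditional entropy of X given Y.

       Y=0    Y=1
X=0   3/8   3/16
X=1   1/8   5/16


H(X|Y) = Σ_y p(y) H(X|Y=y)
  p(Y=0) = 1/2, H(X|Y=0) = 0.8113
  p(Y=1) = 1/2, H(X|Y=1) = 0.9544
H(X|Y) = 0.5000×0.8113 + 0.5000×0.9544 = 0.8829 bits


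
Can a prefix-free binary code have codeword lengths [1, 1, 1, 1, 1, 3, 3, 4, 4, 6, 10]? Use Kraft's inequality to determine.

Kraft inequality: Σ 2^(-l_i) ≤ 1 for prefix-free code
Calculating: 2^(-1) + 2^(-1) + 2^(-1) + 2^(-1) + 2^(-1) + 2^(-3) + 2^(-3) + 2^(-4) + 2^(-4) + 2^(-6) + 2^(-10)
= 0.5 + 0.5 + 0.5 + 0.5 + 0.5 + 0.125 + 0.125 + 0.0625 + 0.0625 + 0.015625 + 0.0009765625
= 2.8916
Since 2.8916 > 1, prefix-free code does not exist


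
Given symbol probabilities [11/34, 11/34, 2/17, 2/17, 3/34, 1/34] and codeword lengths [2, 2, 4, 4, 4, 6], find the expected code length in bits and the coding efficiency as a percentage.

Average length L = Σ p_i × l_i = 2.7647 bits
Entropy H = 2.2386 bits
Efficiency η = H/L × 100% = 80.97%


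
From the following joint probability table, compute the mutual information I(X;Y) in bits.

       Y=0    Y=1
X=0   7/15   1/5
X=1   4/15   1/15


H(X) = 0.9183, H(Y) = 0.8366, H(X,Y) = 1.7465
I(X;Y) = H(X) + H(Y) - H(X,Y) = 0.0085 bits


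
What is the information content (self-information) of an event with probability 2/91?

Information content I(x) = -log₂(p(x))
I = -log₂(2/91) = -log₂(0.0220)
I = 5.5078 bits


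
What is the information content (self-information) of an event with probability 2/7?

Information content I(x) = -log₂(p(x))
I = -log₂(2/7) = -log₂(0.2857)
I = 1.8074 bits


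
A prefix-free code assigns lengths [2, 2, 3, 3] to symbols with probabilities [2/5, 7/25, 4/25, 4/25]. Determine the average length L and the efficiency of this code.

Average length L = Σ p_i × l_i = 2.3200 bits
Entropy H = 1.8890 bits
Efficiency η = H/L × 100% = 81.42%


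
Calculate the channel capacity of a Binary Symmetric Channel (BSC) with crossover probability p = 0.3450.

For BSC with error probability p:
C = 1 - H(p) where H(p) is binary entropy
H(0.3450) = -0.3450 × log₂(0.3450) - 0.6550 × log₂(0.6550)
H(p) = 0.9295
C = 1 - 0.9295 = 0.0705 bits/use


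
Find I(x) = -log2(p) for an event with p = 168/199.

Information content I(x) = -log₂(p(x))
I = -log₂(168/199) = -log₂(0.8442)
I = 0.2443 bits


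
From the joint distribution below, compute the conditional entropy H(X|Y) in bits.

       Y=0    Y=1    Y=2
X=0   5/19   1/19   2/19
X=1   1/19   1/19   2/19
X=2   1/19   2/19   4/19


H(X|Y) = Σ_y p(y) H(X|Y=y)
  p(Y=0) = 7/19, H(X|Y=0) = 1.1488
  p(Y=1) = 4/19, H(X|Y=1) = 1.5000
  p(Y=2) = 8/19, H(X|Y=2) = 1.5000
H(X|Y) = 0.3684×1.1488 + 0.2105×1.5000 + 0.4211×1.5000 = 1.3706 bits


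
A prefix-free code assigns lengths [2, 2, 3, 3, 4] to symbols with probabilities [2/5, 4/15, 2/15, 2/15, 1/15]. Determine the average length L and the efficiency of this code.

Average length L = Σ p_i × l_i = 2.4000 bits
Entropy H = 2.0729 bits
Efficiency η = H/L × 100% = 86.37%


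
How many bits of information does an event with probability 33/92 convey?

Information content I(x) = -log₂(p(x))
I = -log₂(33/92) = -log₂(0.3587)
I = 1.4792 bits


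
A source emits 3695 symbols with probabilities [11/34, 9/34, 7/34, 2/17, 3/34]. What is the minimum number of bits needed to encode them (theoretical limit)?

Entropy H = 2.1760 bits/symbol
Minimum bits = H × n = 2.1760 × 3695
= 8040.35 bits


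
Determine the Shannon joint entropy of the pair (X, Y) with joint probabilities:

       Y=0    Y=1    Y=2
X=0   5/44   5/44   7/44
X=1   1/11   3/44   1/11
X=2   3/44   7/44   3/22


H(X,Y) = -Σ p(x,y) log₂ p(x,y)
  p(0,0)=5/44: -0.1136 × log₂(0.1136) = 0.3565
  p(0,1)=5/44: -0.1136 × log₂(0.1136) = 0.3565
  p(0,2)=7/44: -0.1591 × log₂(0.1591) = 0.4219
  p(1,0)=1/11: -0.0909 × log₂(0.0909) = 0.3145
  p(1,1)=3/44: -0.0682 × log₂(0.0682) = 0.2642
  p(1,2)=1/11: -0.0909 × log₂(0.0909) = 0.3145
  p(2,0)=3/44: -0.0682 × log₂(0.0682) = 0.2642
  p(2,1)=7/44: -0.1591 × log₂(0.1591) = 0.4219
  p(2,2)=3/22: -0.1364 × log₂(0.1364) = 0.3920
H(X,Y) = 3.1062 bits


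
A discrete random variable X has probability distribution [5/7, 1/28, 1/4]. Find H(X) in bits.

H(X) = -Σ p(x) log₂ p(x)
  -5/7 × log₂(5/7) = 0.3467
  -1/28 × log₂(1/28) = 0.1717
  -1/4 × log₂(1/4) = 0.5000
H(X) = 1.0184 bits


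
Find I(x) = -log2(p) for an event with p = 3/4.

Information content I(x) = -log₂(p(x))
I = -log₂(3/4) = -log₂(0.7500)
I = 0.4150 bits


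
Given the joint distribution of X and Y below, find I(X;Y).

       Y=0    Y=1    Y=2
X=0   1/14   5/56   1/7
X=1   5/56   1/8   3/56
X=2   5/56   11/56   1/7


H(X) = 1.5550, H(Y) = 1.5564, H(X,Y) = 3.0701
I(X;Y) = H(X) + H(Y) - H(X,Y) = 0.0414 bits


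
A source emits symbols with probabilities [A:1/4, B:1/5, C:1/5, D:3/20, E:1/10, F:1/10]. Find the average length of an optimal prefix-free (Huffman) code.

Huffman tree construction:
Combine smallest probabilities repeatedly
Resulting codes:
  A: 10 (length 2)
  B: 111 (length 3)
  C: 00 (length 2)
  D: 110 (length 3)
  E: 010 (length 3)
  F: 011 (length 3)
Average length = Σ p(s) × length(s) = 2.5500 bits


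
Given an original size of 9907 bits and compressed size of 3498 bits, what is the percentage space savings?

Space savings = (1 - Compressed/Original) × 100%
= (1 - 3498/9907) × 100%
= 64.69%


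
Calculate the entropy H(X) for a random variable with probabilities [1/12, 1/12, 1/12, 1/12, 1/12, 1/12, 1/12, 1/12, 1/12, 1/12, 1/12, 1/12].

H(X) = -Σ p(x) log₂ p(x)
  -1/12 × log₂(1/12) = 0.2987
  -1/12 × log₂(1/12) = 0.2987
  -1/12 × log₂(1/12) = 0.2987
  -1/12 × log₂(1/12) = 0.2987
  -1/12 × log₂(1/12) = 0.2987
  -1/12 × log₂(1/12) = 0.2987
  -1/12 × log₂(1/12) = 0.2987
  -1/12 × log₂(1/12) = 0.2987
  -1/12 × log₂(1/12) = 0.2987
  -1/12 × log₂(1/12) = 0.2987
  -1/12 × log₂(1/12) = 0.2987
  -1/12 × log₂(1/12) = 0.2987
H(X) = 3.5850 bits


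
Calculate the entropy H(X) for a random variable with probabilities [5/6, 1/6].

H(X) = -Σ p(x) log₂ p(x)
  -5/6 × log₂(5/6) = 0.2192
  -1/6 × log₂(1/6) = 0.4308
H(X) = 0.6500 bits


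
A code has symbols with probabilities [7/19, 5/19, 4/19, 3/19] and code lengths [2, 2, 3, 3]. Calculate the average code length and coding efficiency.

Average length L = Σ p_i × l_i = 2.3684 bits
Entropy H = 1.9313 bits
Efficiency η = H/L × 100% = 81.54%


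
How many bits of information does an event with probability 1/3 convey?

Information content I(x) = -log₂(p(x))
I = -log₂(1/3) = -log₂(0.3333)
I = 1.5850 bits


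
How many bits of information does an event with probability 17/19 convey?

Information content I(x) = -log₂(p(x))
I = -log₂(17/19) = -log₂(0.8947)
I = 0.1605 bits


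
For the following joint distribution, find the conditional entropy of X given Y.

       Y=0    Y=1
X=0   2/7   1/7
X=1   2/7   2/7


H(X|Y) = Σ_y p(y) H(X|Y=y)
  p(Y=0) = 4/7, H(X|Y=0) = 1.0000
  p(Y=1) = 3/7, H(X|Y=1) = 0.9183
H(X|Y) = 0.5714×1.0000 + 0.4286×0.9183 = 0.9650 bits


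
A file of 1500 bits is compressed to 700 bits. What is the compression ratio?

Compression ratio = Original / Compressed
= 1500 / 700 = 2.14:1


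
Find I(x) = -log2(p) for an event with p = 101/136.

Information content I(x) = -log₂(p(x))
I = -log₂(101/136) = -log₂(0.7426)
I = 0.4293 bits


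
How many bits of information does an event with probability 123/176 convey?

Information content I(x) = -log₂(p(x))
I = -log₂(123/176) = -log₂(0.6989)
I = 0.5169 bits


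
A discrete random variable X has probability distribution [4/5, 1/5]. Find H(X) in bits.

H(X) = -Σ p(x) log₂ p(x)
  -4/5 × log₂(4/5) = 0.2575
  -1/5 × log₂(1/5) = 0.4644
H(X) = 0.7219 bits


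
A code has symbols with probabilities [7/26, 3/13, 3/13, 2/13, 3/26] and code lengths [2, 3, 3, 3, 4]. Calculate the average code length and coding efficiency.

Average length L = Σ p_i × l_i = 2.8462 bits
Entropy H = 2.2610 bits
Efficiency η = H/L × 100% = 79.44%


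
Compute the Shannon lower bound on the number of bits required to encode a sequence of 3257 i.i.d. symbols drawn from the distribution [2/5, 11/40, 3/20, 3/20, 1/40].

Entropy H = 1.9951 bits/symbol
Minimum bits = H × n = 1.9951 × 3257
= 6498.03 bits


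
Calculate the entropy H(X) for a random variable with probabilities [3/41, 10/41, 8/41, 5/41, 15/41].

H(X) = -Σ p(x) log₂ p(x)
  -3/41 × log₂(3/41) = 0.2760
  -10/41 × log₂(10/41) = 0.4965
  -8/41 × log₂(8/41) = 0.4600
  -5/41 × log₂(5/41) = 0.3702
  -15/41 × log₂(15/41) = 0.5307
H(X) = 2.1335 bits


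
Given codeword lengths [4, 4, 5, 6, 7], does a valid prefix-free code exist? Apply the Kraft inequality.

Kraft inequality: Σ 2^(-l_i) ≤ 1 for prefix-free code
Calculating: 2^(-4) + 2^(-4) + 2^(-5) + 2^(-6) + 2^(-7)
= 0.0625 + 0.0625 + 0.03125 + 0.015625 + 0.0078125
= 0.1797
Since 0.1797 ≤ 1, prefix-free code exists


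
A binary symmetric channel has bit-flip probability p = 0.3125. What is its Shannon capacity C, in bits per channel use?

For BSC with error probability p:
C = 1 - H(p) where H(p) is binary entropy
H(0.3125) = -0.3125 × log₂(0.3125) - 0.6875 × log₂(0.6875)
H(p) = 0.8960
C = 1 - 0.8960 = 0.1040 bits/use


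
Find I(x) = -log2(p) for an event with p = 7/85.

Information content I(x) = -log₂(p(x))
I = -log₂(7/85) = -log₂(0.0824)
I = 3.6020 bits


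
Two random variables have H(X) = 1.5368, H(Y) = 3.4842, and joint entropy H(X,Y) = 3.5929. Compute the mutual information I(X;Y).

I(X;Y) = H(X) + H(Y) - H(X,Y)
I(X;Y) = 1.5368 + 3.4842 - 3.5929 = 1.4281 bits


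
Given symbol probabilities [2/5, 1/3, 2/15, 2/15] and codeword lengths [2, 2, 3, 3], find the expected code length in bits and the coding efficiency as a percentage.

Average length L = Σ p_i × l_i = 2.2667 bits
Entropy H = 1.8323 bits
Efficiency η = H/L × 100% = 80.84%


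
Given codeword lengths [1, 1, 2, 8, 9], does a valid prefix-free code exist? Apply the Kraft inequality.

Kraft inequality: Σ 2^(-l_i) ≤ 1 for prefix-free code
Calculating: 2^(-1) + 2^(-1) + 2^(-2) + 2^(-8) + 2^(-9)
= 0.5 + 0.5 + 0.25 + 0.00390625 + 0.001953125
= 1.2559
Since 1.2559 > 1, prefix-free code does not exist


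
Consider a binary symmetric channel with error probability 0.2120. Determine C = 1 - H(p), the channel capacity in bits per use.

For BSC with error probability p:
C = 1 - H(p) where H(p) is binary entropy
H(0.2120) = -0.2120 × log₂(0.2120) - 0.7880 × log₂(0.7880)
H(p) = 0.7453
C = 1 - 0.7453 = 0.2547 bits/use


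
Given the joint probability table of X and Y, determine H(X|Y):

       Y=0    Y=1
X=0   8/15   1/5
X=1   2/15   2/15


H(X|Y) = Σ_y p(y) H(X|Y=y)
  p(Y=0) = 2/3, H(X|Y=0) = 0.7219
  p(Y=1) = 1/3, H(X|Y=1) = 0.9710
H(X|Y) = 0.6667×0.7219 + 0.3333×0.9710 = 0.8049 bits


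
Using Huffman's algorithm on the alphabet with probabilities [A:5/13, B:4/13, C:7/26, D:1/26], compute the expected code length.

Huffman tree construction:
Combine smallest probabilities repeatedly
Resulting codes:
  A: 0 (length 1)
  B: 10 (length 2)
  C: 111 (length 3)
  D: 110 (length 3)
Average length = Σ p(s) × length(s) = 1.9231 bits


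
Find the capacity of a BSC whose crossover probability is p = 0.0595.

For BSC with error probability p:
C = 1 - H(p) where H(p) is binary entropy
H(0.0595) = -0.0595 × log₂(0.0595) - 0.9405 × log₂(0.9405)
H(p) = 0.3255
C = 1 - 0.3255 = 0.6745 bits/use


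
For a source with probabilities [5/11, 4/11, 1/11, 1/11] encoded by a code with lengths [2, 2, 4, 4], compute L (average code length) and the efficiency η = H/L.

Average length L = Σ p_i × l_i = 2.3636 bits
Entropy H = 1.6767 bits
Efficiency η = H/L × 100% = 70.94%


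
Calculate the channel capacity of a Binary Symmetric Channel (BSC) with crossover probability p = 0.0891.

For BSC with error probability p:
C = 1 - H(p) where H(p) is binary entropy
H(0.0891) = -0.0891 × log₂(0.0891) - 0.9109 × log₂(0.9109)
H(p) = 0.4335
C = 1 - 0.4335 = 0.5665 bits/use


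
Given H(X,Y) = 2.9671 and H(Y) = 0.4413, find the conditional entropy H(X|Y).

Chain rule: H(X,Y) = H(X|Y) + H(Y)
H(X|Y) = H(X,Y) - H(Y) = 2.9671 - 0.4413 = 2.5258 bits


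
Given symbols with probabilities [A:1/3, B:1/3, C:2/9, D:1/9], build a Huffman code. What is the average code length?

Huffman tree construction:
Combine smallest probabilities repeatedly
Resulting codes:
  A: 10 (length 2)
  B: 11 (length 2)
  C: 01 (length 2)
  D: 00 (length 2)
Average length = Σ p(s) × length(s) = 2.0000 bits


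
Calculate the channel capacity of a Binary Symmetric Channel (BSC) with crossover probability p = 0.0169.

For BSC with error probability p:
C = 1 - H(p) where H(p) is binary entropy
H(0.0169) = -0.0169 × log₂(0.0169) - 0.9831 × log₂(0.9831)
H(p) = 0.1237
C = 1 - 0.1237 = 0.8763 bits/use


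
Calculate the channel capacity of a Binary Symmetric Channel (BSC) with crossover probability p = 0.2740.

For BSC with error probability p:
C = 1 - H(p) where H(p) is binary entropy
H(0.2740) = -0.2740 × log₂(0.2740) - 0.7260 × log₂(0.7260)
H(p) = 0.8471
C = 1 - 0.8471 = 0.1529 bits/use


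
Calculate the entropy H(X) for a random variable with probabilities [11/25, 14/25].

H(X) = -Σ p(x) log₂ p(x)
  -11/25 × log₂(11/25) = 0.5211
  -14/25 × log₂(14/25) = 0.4684
H(X) = 0.9896 bits


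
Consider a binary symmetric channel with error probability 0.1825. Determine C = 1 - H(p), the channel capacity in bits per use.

For BSC with error probability p:
C = 1 - H(p) where H(p) is binary entropy
H(0.1825) = -0.1825 × log₂(0.1825) - 0.8175 × log₂(0.8175)
H(p) = 0.6855
C = 1 - 0.6855 = 0.3145 bits/use


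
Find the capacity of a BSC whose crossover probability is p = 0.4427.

For BSC with error probability p:
C = 1 - H(p) where H(p) is binary entropy
H(0.4427) = -0.4427 × log₂(0.4427) - 0.5573 × log₂(0.5573)
H(p) = 0.9905
C = 1 - 0.9905 = 0.0095 bits/use


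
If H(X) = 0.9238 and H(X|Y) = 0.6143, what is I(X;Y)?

I(X;Y) = H(X) - H(X|Y)
I(X;Y) = 0.9238 - 0.6143 = 0.3095 bits


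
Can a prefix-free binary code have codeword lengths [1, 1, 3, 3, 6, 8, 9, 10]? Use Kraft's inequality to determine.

Kraft inequality: Σ 2^(-l_i) ≤ 1 for prefix-free code
Calculating: 2^(-1) + 2^(-1) + 2^(-3) + 2^(-3) + 2^(-6) + 2^(-8) + 2^(-9) + 2^(-10)
= 0.5 + 0.5 + 0.125 + 0.125 + 0.015625 + 0.00390625 + 0.001953125 + 0.0009765625
= 1.2725
Since 1.2725 > 1, prefix-free code does not exist


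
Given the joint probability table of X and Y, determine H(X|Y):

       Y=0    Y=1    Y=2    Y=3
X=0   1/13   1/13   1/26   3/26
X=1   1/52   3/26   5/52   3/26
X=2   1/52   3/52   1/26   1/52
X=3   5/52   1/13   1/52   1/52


H(X|Y) = Σ_y p(y) H(X|Y=y)
  p(Y=0) = 11/52, H(X|Y=0) = 1.6767
  p(Y=1) = 17/52, H(X|Y=1) = 1.9542
  p(Y=2) = 5/26, H(X|Y=2) = 1.7610
  p(Y=3) = 7/26, H(X|Y=3) = 1.5917
H(X|Y) = 0.2115×1.6767 + 0.3269×1.9542 + 0.1923×1.7610 + 0.2692×1.5917 = 1.7608 bits


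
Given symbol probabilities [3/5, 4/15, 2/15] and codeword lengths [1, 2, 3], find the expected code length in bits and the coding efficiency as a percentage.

Average length L = Σ p_i × l_i = 1.5333 bits
Entropy H = 1.3383 bits
Efficiency η = H/L × 100% = 87.28%


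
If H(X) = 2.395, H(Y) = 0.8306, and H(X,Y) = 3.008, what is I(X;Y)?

I(X;Y) = H(X) + H(Y) - H(X,Y)
I(X;Y) = 2.395 + 0.8306 - 3.008 = 0.2176 bits


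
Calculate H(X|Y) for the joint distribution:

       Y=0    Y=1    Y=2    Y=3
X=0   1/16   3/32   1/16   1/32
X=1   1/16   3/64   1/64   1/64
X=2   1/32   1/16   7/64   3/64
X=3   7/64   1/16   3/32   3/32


H(X|Y) = Σ_y p(y) H(X|Y=y)
  p(Y=0) = 17/64, H(X|Y=0) = 1.8727
  p(Y=1) = 17/64, H(X|Y=1) = 1.9542
  p(Y=2) = 9/32, H(X|Y=2) = 1.7721
  p(Y=3) = 3/16, H(X|Y=3) = 1.7296
H(X|Y) = 0.2656×1.8727 + 0.2656×1.9542 + 0.2812×1.7721 + 0.1875×1.7296 = 1.8392 bits


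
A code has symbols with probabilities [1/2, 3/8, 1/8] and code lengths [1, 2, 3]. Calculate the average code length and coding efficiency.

Average length L = Σ p_i × l_i = 1.6250 bits
Entropy H = 1.4056 bits
Efficiency η = H/L × 100% = 86.50%


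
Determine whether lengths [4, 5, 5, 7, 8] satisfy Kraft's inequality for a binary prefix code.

Kraft inequality: Σ 2^(-l_i) ≤ 1 for prefix-free code
Calculating: 2^(-4) + 2^(-5) + 2^(-5) + 2^(-7) + 2^(-8)
= 0.0625 + 0.03125 + 0.03125 + 0.0078125 + 0.00390625
= 0.1367
Since 0.1367 ≤ 1, prefix-free code exists


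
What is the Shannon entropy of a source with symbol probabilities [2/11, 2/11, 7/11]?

H(X) = -Σ p(x) log₂ p(x)
  -2/11 × log₂(2/11) = 0.4472
  -2/11 × log₂(2/11) = 0.4472
  -7/11 × log₂(7/11) = 0.4150
H(X) = 1.3093 bits


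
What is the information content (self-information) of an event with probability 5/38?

Information content I(x) = -log₂(p(x))
I = -log₂(5/38) = -log₂(0.1316)
I = 2.9260 bits


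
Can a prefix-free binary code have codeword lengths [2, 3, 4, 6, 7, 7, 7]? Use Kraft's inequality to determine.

Kraft inequality: Σ 2^(-l_i) ≤ 1 for prefix-free code
Calculating: 2^(-2) + 2^(-3) + 2^(-4) + 2^(-6) + 2^(-7) + 2^(-7) + 2^(-7)
= 0.25 + 0.125 + 0.0625 + 0.015625 + 0.0078125 + 0.0078125 + 0.0078125
= 0.4766
Since 0.4766 ≤ 1, prefix-free code exists


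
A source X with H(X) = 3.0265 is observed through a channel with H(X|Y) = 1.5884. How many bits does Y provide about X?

I(X;Y) = H(X) - H(X|Y)
I(X;Y) = 3.0265 - 1.5884 = 1.4381 bits


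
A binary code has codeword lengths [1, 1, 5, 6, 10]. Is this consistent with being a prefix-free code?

Kraft inequality: Σ 2^(-l_i) ≤ 1 for prefix-free code
Calculating: 2^(-1) + 2^(-1) + 2^(-5) + 2^(-6) + 2^(-10)
= 0.5 + 0.5 + 0.03125 + 0.015625 + 0.0009765625
= 1.0479
Since 1.0479 > 1, prefix-free code does not exist


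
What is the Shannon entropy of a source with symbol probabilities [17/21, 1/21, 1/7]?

H(X) = -Σ p(x) log₂ p(x)
  -17/21 × log₂(17/21) = 0.2468
  -1/21 × log₂(1/21) = 0.2092
  -1/7 × log₂(1/7) = 0.4011
H(X) = 0.8570 bits


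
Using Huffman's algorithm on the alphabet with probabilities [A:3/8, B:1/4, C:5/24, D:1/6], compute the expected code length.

Huffman tree construction:
Combine smallest probabilities repeatedly
Resulting codes:
  A: 11 (length 2)
  B: 10 (length 2)
  C: 01 (length 2)
  D: 00 (length 2)
Average length = Σ p(s) × length(s) = 2.0000 bits


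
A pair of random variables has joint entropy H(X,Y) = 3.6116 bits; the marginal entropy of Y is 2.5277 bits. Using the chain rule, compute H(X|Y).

Chain rule: H(X,Y) = H(X|Y) + H(Y)
H(X|Y) = H(X,Y) - H(Y) = 3.6116 - 2.5277 = 1.0839 bits


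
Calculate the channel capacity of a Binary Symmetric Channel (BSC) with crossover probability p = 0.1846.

For BSC with error probability p:
C = 1 - H(p) where H(p) is binary entropy
H(0.1846) = -0.1846 × log₂(0.1846) - 0.8154 × log₂(0.8154)
H(p) = 0.6900
C = 1 - 0.6900 = 0.3100 bits/use


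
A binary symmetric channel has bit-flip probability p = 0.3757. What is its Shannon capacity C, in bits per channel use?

For BSC with error probability p:
C = 1 - H(p) where H(p) is binary entropy
H(0.3757) = -0.3757 × log₂(0.3757) - 0.6243 × log₂(0.6243)
H(p) = 0.9549
C = 1 - 0.9549 = 0.0451 bits/use


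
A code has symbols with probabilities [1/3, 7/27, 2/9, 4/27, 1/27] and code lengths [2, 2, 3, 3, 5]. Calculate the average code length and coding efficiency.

Average length L = Σ p_i × l_i = 2.4815 bits
Entropy H = 2.0997 bits
Efficiency η = H/L × 100% = 84.61%


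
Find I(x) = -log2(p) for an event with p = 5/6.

Information content I(x) = -log₂(p(x))
I = -log₂(5/6) = -log₂(0.8333)
I = 0.2630 bits


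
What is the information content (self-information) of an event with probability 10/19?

Information content I(x) = -log₂(p(x))
I = -log₂(10/19) = -log₂(0.5263)
I = 0.9260 bits


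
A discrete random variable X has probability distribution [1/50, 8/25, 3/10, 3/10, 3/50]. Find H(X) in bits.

H(X) = -Σ p(x) log₂ p(x)
  -1/50 × log₂(1/50) = 0.1129
  -8/25 × log₂(8/25) = 0.5260
  -3/10 × log₂(3/10) = 0.5211
  -3/10 × log₂(3/10) = 0.5211
  -3/50 × log₂(3/50) = 0.2435
H(X) = 1.9246 bits


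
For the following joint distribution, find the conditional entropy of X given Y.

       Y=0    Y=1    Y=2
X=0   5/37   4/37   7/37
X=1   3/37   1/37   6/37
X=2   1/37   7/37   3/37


H(X|Y) = Σ_y p(y) H(X|Y=y)
  p(Y=0) = 9/37, H(X|Y=0) = 1.3516
  p(Y=1) = 12/37, H(X|Y=1) = 1.2807
  p(Y=2) = 16/37, H(X|Y=2) = 1.5052
H(X|Y) = 0.2432×1.3516 + 0.3243×1.2807 + 0.4324×1.5052 = 1.3950 bits


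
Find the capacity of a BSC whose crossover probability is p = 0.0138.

For BSC with error probability p:
C = 1 - H(p) where H(p) is binary entropy
H(0.0138) = -0.0138 × log₂(0.0138) - 0.9862 × log₂(0.9862)
H(p) = 0.1050
C = 1 - 0.1050 = 0.8950 bits/use


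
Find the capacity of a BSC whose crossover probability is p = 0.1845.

For BSC with error probability p:
C = 1 - H(p) where H(p) is binary entropy
H(0.1845) = -0.1845 × log₂(0.1845) - 0.8155 × log₂(0.8155)
H(p) = 0.6898
C = 1 - 0.6898 = 0.3102 bits/use


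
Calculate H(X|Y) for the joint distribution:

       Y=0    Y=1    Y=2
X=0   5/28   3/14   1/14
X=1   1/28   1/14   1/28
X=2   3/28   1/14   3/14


H(X|Y) = Σ_y p(y) H(X|Y=y)
  p(Y=0) = 9/28, H(X|Y=0) = 1.3516
  p(Y=1) = 5/14, H(X|Y=1) = 1.3710
  p(Y=2) = 9/28, H(X|Y=2) = 1.2244
H(X|Y) = 0.3214×1.3516 + 0.3571×1.3710 + 0.3214×1.2244 = 1.3176 bits


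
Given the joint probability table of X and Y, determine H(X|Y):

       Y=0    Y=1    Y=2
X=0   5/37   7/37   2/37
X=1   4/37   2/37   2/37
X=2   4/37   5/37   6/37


H(X|Y) = Σ_y p(y) H(X|Y=y)
  p(Y=0) = 13/37, H(X|Y=0) = 1.5766
  p(Y=1) = 14/37, H(X|Y=1) = 1.4316
  p(Y=2) = 10/37, H(X|Y=2) = 1.3710
H(X|Y) = 0.3514×1.5766 + 0.3784×1.4316 + 0.2703×1.3710 = 1.4661 bits


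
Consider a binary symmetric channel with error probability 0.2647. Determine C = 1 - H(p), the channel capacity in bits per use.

For BSC with error probability p:
C = 1 - H(p) where H(p) is binary entropy
H(0.2647) = -0.2647 × log₂(0.2647) - 0.7353 × log₂(0.7353)
H(p) = 0.8338
C = 1 - 0.8338 = 0.1662 bits/use


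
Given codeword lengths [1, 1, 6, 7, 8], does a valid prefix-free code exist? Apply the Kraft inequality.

Kraft inequality: Σ 2^(-l_i) ≤ 1 for prefix-free code
Calculating: 2^(-1) + 2^(-1) + 2^(-6) + 2^(-7) + 2^(-8)
= 0.5 + 0.5 + 0.015625 + 0.0078125 + 0.00390625
= 1.0273
Since 1.0273 > 1, prefix-free code does not exist


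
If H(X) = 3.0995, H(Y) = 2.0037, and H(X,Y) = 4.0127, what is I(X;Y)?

I(X;Y) = H(X) + H(Y) - H(X,Y)
I(X;Y) = 3.0995 + 2.0037 - 4.0127 = 1.0905 bits


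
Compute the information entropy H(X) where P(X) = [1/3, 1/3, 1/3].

H(X) = -Σ p(x) log₂ p(x)
  -1/3 × log₂(1/3) = 0.5283
  -1/3 × log₂(1/3) = 0.5283
  -1/3 × log₂(1/3) = 0.5283
H(X) = 1.5850 bits


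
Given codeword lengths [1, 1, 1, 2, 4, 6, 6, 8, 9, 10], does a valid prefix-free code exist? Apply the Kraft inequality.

Kraft inequality: Σ 2^(-l_i) ≤ 1 for prefix-free code
Calculating: 2^(-1) + 2^(-1) + 2^(-1) + 2^(-2) + 2^(-4) + 2^(-6) + 2^(-6) + 2^(-8) + 2^(-9) + 2^(-10)
= 0.5 + 0.5 + 0.5 + 0.25 + 0.0625 + 0.015625 + 0.015625 + 0.00390625 + 0.001953125 + 0.0009765625
= 1.8506
Since 1.8506 > 1, prefix-free code does not exist


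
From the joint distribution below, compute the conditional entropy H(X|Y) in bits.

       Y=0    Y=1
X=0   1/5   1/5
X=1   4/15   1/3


H(X|Y) = Σ_y p(y) H(X|Y=y)
  p(Y=0) = 7/15, H(X|Y=0) = 0.9852
  p(Y=1) = 8/15, H(X|Y=1) = 0.9544
H(X|Y) = 0.4667×0.9852 + 0.5333×0.9544 = 0.9688 bits


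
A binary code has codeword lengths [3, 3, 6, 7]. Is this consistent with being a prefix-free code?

Kraft inequality: Σ 2^(-l_i) ≤ 1 for prefix-free code
Calculating: 2^(-3) + 2^(-3) + 2^(-6) + 2^(-7)
= 0.125 + 0.125 + 0.015625 + 0.0078125
= 0.2734
Since 0.2734 ≤ 1, prefix-free code exists


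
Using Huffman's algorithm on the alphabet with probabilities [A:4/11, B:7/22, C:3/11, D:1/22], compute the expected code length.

Huffman tree construction:
Combine smallest probabilities repeatedly
Resulting codes:
  A: 0 (length 1)
  B: 10 (length 2)
  C: 111 (length 3)
  D: 110 (length 3)
Average length = Σ p(s) × length(s) = 1.9545 bits


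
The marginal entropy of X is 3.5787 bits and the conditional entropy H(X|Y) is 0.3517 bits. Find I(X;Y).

I(X;Y) = H(X) - H(X|Y)
I(X;Y) = 3.5787 - 0.3517 = 3.227 bits


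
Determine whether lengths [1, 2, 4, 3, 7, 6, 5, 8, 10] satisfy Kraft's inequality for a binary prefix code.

Kraft inequality: Σ 2^(-l_i) ≤ 1 for prefix-free code
Calculating: 2^(-1) + 2^(-2) + 2^(-4) + 2^(-3) + 2^(-7) + 2^(-6) + 2^(-5) + 2^(-8) + 2^(-10)
= 0.5 + 0.25 + 0.0625 + 0.125 + 0.0078125 + 0.015625 + 0.03125 + 0.00390625 + 0.0009765625
= 0.9971
Since 0.9971 ≤ 1, prefix-free code exists


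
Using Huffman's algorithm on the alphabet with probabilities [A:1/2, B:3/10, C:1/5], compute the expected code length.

Huffman tree construction:
Combine smallest probabilities repeatedly
Resulting codes:
  A: 0 (length 1)
  B: 11 (length 2)
  C: 10 (length 2)
Average length = Σ p(s) × length(s) = 1.5000 bits


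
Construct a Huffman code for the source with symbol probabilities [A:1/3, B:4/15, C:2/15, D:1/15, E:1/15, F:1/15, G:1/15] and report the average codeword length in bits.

Huffman tree construction:
Combine smallest probabilities repeatedly
Resulting codes:
  A: 11 (length 2)
  B: 01 (length 2)
  C: 100 (length 3)
  D: 1010 (length 4)
  E: 1011 (length 4)
  F: 000 (length 3)
  G: 001 (length 3)
Average length = Σ p(s) × length(s) = 2.5333 bits


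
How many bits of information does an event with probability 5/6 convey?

Information content I(x) = -log₂(p(x))
I = -log₂(5/6) = -log₂(0.8333)
I = 0.2630 bits


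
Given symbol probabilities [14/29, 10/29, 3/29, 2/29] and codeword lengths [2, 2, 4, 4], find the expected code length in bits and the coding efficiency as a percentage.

Average length L = Σ p_i × l_i = 2.3448 bits
Entropy H = 1.6415 bits
Efficiency η = H/L × 100% = 70.01%


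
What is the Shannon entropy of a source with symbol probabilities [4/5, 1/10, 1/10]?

H(X) = -Σ p(x) log₂ p(x)
  -4/5 × log₂(4/5) = 0.2575
  -1/10 × log₂(1/10) = 0.3322
  -1/10 × log₂(1/10) = 0.3322
H(X) = 0.9219 bits


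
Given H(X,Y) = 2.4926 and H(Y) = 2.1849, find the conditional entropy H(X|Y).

Chain rule: H(X,Y) = H(X|Y) + H(Y)
H(X|Y) = H(X,Y) - H(Y) = 2.4926 - 2.1849 = 0.3077 bits


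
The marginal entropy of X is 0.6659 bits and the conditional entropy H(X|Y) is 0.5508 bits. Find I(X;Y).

I(X;Y) = H(X) - H(X|Y)
I(X;Y) = 0.6659 - 0.5508 = 0.1151 bits


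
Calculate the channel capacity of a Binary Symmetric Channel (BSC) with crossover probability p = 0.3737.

For BSC with error probability p:
C = 1 - H(p) where H(p) is binary entropy
H(0.3737) = -0.3737 × log₂(0.3737) - 0.6263 × log₂(0.6263)
H(p) = 0.9535
C = 1 - 0.9535 = 0.0465 bits/use


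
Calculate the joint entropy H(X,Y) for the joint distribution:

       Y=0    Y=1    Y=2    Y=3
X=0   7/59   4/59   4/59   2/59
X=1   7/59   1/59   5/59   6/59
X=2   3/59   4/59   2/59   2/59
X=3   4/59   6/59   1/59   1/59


H(X,Y) = -Σ p(x,y) log₂ p(x,y)
  p(0,0)=7/59: -0.1186 × log₂(0.1186) = 0.3649
  p(0,1)=4/59: -0.0678 × log₂(0.0678) = 0.2632
  p(0,2)=4/59: -0.0678 × log₂(0.0678) = 0.2632
  p(0,3)=2/59: -0.0339 × log₂(0.0339) = 0.1655
  p(1,0)=7/59: -0.1186 × log₂(0.1186) = 0.3649
  p(1,1)=1/59: -0.0169 × log₂(0.0169) = 0.0997
  p(1,2)=5/59: -0.0847 × log₂(0.0847) = 0.3018
  p(1,3)=6/59: -0.1017 × log₂(0.1017) = 0.3354
  p(2,0)=3/59: -0.0508 × log₂(0.0508) = 0.2185
  p(2,1)=4/59: -0.0678 × log₂(0.0678) = 0.2632
  p(2,2)=2/59: -0.0339 × log₂(0.0339) = 0.1655
  p(2,3)=2/59: -0.0339 × log₂(0.0339) = 0.1655
  p(3,0)=4/59: -0.0678 × log₂(0.0678) = 0.2632
  p(3,1)=6/59: -0.1017 × log₂(0.1017) = 0.3354
  p(3,2)=1/59: -0.0169 × log₂(0.0169) = 0.0997
  p(3,3)=1/59: -0.0169 × log₂(0.0169) = 0.0997
H(X,Y) = 3.7693 bits


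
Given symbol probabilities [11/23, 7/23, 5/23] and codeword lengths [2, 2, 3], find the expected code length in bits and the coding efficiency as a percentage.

Average length L = Σ p_i × l_i = 2.2174 bits
Entropy H = 1.5099 bits
Efficiency η = H/L × 100% = 68.09%


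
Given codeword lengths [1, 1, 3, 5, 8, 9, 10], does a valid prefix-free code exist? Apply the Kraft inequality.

Kraft inequality: Σ 2^(-l_i) ≤ 1 for prefix-free code
Calculating: 2^(-1) + 2^(-1) + 2^(-3) + 2^(-5) + 2^(-8) + 2^(-9) + 2^(-10)
= 0.5 + 0.5 + 0.125 + 0.03125 + 0.00390625 + 0.001953125 + 0.0009765625
= 1.1631
Since 1.1631 > 1, prefix-free code does not exist


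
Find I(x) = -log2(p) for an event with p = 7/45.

Information content I(x) = -log₂(p(x))
I = -log₂(7/45) = -log₂(0.1556)
I = 2.6845 bits


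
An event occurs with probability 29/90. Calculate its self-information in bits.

Information content I(x) = -log₂(p(x))
I = -log₂(29/90) = -log₂(0.3222)
I = 1.6339 bits


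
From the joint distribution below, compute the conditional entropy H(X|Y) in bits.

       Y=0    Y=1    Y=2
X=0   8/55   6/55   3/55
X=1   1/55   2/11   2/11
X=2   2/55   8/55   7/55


H(X|Y) = Σ_y p(y) H(X|Y=y)
  p(Y=0) = 1/5, H(X|Y=0) = 1.0958
  p(Y=1) = 24/55, H(X|Y=1) = 1.5546
  p(Y=2) = 4/11, H(X|Y=2) = 1.4406
H(X|Y) = 0.2000×1.0958 + 0.4364×1.5546 + 0.3636×1.4406 = 1.4214 bits


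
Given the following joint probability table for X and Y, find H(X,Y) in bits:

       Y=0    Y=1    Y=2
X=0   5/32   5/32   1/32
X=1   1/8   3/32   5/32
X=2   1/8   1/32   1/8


H(X,Y) = -Σ p(x,y) log₂ p(x,y)
  p(0,0)=5/32: -0.1562 × log₂(0.1562) = 0.4184
  p(0,1)=5/32: -0.1562 × log₂(0.1562) = 0.4184
  p(0,2)=1/32: -0.0312 × log₂(0.0312) = 0.1562
  p(1,0)=1/8: -0.1250 × log₂(0.1250) = 0.3750
  p(1,1)=3/32: -0.0938 × log₂(0.0938) = 0.3202
  p(1,2)=5/32: -0.1562 × log₂(0.1562) = 0.4184
  p(2,0)=1/8: -0.1250 × log₂(0.1250) = 0.3750
  p(2,1)=1/32: -0.0312 × log₂(0.0312) = 0.1562
  p(2,2)=1/8: -0.1250 × log₂(0.1250) = 0.3750
H(X,Y) = 3.0130 bits


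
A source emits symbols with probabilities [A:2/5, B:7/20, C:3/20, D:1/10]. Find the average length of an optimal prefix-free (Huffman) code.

Huffman tree construction:
Combine smallest probabilities repeatedly
Resulting codes:
  A: 0 (length 1)
  B: 11 (length 2)
  C: 101 (length 3)
  D: 100 (length 3)
Average length = Σ p(s) × length(s) = 1.8500 bits


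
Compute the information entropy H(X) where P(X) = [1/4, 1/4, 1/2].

H(X) = -Σ p(x) log₂ p(x)
  -1/4 × log₂(1/4) = 0.5000
  -1/4 × log₂(1/4) = 0.5000
  -1/2 × log₂(1/2) = 0.5000
H(X) = 1.5000 bits


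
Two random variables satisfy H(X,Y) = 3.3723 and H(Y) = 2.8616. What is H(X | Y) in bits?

Chain rule: H(X,Y) = H(X|Y) + H(Y)
H(X|Y) = H(X,Y) - H(Y) = 3.3723 - 2.8616 = 0.5107 bits


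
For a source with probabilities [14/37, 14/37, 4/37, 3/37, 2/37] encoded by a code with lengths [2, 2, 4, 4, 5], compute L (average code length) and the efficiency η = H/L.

Average length L = Σ p_i × l_i = 2.5405 bits
Entropy H = 1.9294 bits
Efficiency η = H/L × 100% = 75.95%


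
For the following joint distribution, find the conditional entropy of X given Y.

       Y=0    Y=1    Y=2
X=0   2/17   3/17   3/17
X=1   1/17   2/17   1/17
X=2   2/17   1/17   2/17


H(X|Y) = Σ_y p(y) H(X|Y=y)
  p(Y=0) = 5/17, H(X|Y=0) = 1.5219
  p(Y=1) = 6/17, H(X|Y=1) = 1.4591
  p(Y=2) = 6/17, H(X|Y=2) = 1.4591
H(X|Y) = 0.2941×1.5219 + 0.3529×1.4591 + 0.3529×1.4591 = 1.4776 bits


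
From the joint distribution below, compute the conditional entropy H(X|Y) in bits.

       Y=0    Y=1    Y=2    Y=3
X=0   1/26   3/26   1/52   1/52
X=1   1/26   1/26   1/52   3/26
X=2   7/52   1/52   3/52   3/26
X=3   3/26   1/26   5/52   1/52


H(X|Y) = Σ_y p(y) H(X|Y=y)
  p(Y=0) = 17/52, H(X|Y=0) = 1.7839
  p(Y=1) = 11/52, H(X|Y=1) = 1.6858
  p(Y=2) = 5/26, H(X|Y=2) = 1.6855
  p(Y=3) = 7/26, H(X|Y=3) = 1.5917
H(X|Y) = 0.3269×1.7839 + 0.2115×1.6858 + 0.1923×1.6855 + 0.2692×1.5917 = 1.6925 bits
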